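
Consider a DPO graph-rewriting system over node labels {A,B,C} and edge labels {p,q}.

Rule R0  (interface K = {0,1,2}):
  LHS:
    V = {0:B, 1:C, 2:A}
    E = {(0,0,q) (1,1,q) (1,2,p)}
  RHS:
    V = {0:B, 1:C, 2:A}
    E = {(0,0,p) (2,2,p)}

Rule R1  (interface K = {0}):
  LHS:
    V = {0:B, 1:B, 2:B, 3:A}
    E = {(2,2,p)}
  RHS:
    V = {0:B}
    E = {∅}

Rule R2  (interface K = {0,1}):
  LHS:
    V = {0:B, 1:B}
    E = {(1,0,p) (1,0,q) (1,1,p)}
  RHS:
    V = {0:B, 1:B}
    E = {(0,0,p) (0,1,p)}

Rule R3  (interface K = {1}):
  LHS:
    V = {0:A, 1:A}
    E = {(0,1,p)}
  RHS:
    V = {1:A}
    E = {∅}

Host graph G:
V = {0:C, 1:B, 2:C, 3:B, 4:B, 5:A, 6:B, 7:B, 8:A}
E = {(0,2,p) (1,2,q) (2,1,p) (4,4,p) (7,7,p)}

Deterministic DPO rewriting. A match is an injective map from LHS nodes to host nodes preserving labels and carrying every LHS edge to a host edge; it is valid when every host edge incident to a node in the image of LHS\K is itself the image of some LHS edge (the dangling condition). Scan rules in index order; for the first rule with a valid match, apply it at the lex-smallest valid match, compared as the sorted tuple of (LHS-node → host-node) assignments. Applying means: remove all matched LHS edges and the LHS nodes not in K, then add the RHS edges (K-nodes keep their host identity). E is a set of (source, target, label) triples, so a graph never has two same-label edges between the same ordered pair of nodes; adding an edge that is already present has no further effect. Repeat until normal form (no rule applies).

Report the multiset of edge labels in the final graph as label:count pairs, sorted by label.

[0] host  ⇒  9 nodes, 5 edges  {0-p->2 1-q->2 2-p->1 4-p->4 7-p->7}
[1] R1 @ {0↦1, 1↦3, 2↦4, 3↦5}  ⇒  6 nodes, 4 edges  {0-p->2 1-q->2 2-p->1 7-p->7}
[2] R1 @ {0↦1, 1↦6, 2↦7, 3↦8}  ⇒  3 nodes, 3 edges  {0-p->2 1-q->2 2-p->1}
final graph: no rule applies after step 2
NF edges: [(0, 2, 'p'), (1, 2, 'q'), (2, 1, 'p')]

Answer: p:2 q:1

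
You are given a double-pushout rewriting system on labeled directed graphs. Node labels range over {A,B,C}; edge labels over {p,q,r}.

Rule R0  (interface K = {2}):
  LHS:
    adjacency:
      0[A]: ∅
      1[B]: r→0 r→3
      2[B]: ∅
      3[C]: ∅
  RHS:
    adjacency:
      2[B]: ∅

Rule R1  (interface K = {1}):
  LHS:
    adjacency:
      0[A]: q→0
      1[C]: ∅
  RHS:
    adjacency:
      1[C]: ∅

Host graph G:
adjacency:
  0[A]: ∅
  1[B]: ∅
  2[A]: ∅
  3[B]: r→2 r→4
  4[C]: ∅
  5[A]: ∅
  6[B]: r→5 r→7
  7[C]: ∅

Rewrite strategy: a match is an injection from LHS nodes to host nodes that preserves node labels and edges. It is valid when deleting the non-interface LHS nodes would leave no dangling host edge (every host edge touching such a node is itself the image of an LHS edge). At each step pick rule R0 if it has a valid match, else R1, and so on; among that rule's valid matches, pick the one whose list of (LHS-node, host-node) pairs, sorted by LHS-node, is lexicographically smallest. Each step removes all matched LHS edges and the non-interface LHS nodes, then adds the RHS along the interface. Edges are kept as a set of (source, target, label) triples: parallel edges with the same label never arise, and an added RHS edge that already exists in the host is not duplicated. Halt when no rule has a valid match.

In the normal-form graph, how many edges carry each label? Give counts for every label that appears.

Answer: (no edges)

Steps:
start.  V:8 E:4  edges: 3-r->2 3-r->4 6-r->5 6-r->7
1. fire R0 via {0↦2, 1↦3, 2↦1, 3↦4}  →  V:5 E:2  edges: 6-r->5 6-r->7
2. fire R0 via {0↦5, 1↦6, 2↦1, 3↦7}  →  V:2 E:0  edges: ∅
halt: no rule applies after step 2
NF edges: []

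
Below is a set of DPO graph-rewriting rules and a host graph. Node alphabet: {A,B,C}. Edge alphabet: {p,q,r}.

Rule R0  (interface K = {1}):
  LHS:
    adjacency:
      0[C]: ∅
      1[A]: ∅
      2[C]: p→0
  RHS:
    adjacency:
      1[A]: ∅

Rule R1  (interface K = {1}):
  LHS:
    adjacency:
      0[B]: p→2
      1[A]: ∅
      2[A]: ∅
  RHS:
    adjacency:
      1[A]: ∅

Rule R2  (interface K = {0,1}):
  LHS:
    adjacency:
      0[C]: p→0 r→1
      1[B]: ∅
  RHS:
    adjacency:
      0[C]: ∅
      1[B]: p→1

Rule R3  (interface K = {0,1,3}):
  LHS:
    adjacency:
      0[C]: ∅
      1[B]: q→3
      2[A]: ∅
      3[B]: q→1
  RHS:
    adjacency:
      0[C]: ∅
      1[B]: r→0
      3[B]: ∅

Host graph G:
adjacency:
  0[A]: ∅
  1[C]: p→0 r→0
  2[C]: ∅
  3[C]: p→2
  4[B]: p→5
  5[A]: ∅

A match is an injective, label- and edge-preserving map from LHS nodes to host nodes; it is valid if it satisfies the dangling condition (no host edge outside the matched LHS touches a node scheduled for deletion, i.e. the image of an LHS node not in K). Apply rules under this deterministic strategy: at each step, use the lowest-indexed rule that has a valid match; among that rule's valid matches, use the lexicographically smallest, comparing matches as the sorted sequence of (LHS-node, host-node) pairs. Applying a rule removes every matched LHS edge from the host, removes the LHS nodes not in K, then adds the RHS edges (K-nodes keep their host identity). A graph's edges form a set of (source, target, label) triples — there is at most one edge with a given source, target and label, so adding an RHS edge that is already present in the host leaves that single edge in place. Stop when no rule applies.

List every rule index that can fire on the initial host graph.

Answer: [R0,R1]

Rewrite trace:
R0: 2 valid matches — {0↦2, 1↦0, 2↦3}, {0↦2, 1↦5, 2↦3}
R1: 1 valid match — {0↦4, 1↦0, 2↦5}
R2: no valid match — LHS pattern not found
R3: no valid match — LHS pattern not found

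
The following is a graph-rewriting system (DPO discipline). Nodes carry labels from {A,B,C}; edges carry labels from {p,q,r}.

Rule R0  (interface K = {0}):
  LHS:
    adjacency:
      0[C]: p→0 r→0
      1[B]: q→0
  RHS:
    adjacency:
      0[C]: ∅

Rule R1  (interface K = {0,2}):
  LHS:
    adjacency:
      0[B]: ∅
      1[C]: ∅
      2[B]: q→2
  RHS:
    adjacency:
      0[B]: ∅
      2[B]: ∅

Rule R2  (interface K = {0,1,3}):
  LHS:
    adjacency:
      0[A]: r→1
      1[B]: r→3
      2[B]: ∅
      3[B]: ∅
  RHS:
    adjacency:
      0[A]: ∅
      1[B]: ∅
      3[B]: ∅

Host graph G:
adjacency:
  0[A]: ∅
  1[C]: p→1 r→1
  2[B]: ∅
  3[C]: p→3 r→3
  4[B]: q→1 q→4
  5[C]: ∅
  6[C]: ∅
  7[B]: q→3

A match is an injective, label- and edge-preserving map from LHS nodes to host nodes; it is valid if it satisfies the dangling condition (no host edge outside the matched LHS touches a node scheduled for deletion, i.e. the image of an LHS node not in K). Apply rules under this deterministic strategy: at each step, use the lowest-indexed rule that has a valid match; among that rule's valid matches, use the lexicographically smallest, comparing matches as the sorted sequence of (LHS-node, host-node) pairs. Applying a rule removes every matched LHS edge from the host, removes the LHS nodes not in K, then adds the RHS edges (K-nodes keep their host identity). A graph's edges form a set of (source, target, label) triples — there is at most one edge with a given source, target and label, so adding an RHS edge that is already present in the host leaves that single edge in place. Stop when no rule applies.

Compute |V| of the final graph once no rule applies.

initial: |V|=8 |E|=7  E = 1-p->1 1-r->1 3-p->3 3-r->3 4-q->1 4-q->4 7-q->3
step 1: apply R0 at {0↦3, 1↦7}  → |V|=7 |E|=4  E = 1-p->1 1-r->1 4-q->1 4-q->4
step 2: apply R1 at {0↦2, 1↦3, 2↦4}  → |V|=6 |E|=3  E = 1-p->1 1-r->1 4-q->1
step 3: apply R0 at {0↦1, 1↦4}  → |V|=5 |E|=0  E = ∅
normal form: no rule applies after step 3
NF nodes: {0:A, 1:C, 2:B, 5:C, 6:C}

Answer: 5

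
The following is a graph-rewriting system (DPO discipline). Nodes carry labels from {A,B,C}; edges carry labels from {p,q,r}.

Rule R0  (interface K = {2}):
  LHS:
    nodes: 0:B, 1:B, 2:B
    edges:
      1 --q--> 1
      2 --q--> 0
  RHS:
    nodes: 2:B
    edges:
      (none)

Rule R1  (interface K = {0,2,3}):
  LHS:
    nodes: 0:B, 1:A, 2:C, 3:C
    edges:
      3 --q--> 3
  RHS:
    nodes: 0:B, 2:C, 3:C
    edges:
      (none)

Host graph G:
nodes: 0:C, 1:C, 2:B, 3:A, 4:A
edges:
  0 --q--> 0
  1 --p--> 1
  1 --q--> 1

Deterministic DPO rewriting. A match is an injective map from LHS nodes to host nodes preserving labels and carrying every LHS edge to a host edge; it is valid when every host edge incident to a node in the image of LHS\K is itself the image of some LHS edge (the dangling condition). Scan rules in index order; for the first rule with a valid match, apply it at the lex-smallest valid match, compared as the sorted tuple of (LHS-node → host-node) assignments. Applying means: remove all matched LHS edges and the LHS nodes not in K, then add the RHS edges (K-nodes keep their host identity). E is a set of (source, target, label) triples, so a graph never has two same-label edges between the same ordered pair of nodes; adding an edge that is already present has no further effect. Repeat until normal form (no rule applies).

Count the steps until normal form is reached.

Answer: 2

Rewrite trace:
start.  V:5 E:3  edges: 0-q->0 1-p->1 1-q->1
1. fire R1 via {0↦2, 1↦3, 2↦0, 3↦1}  →  V:4 E:2  edges: 0-q->0 1-p->1
2. fire R1 via {0↦2, 1↦4, 2↦1, 3↦0}  →  V:3 E:1  edges: 1-p->1
halt: no rule applies after step 2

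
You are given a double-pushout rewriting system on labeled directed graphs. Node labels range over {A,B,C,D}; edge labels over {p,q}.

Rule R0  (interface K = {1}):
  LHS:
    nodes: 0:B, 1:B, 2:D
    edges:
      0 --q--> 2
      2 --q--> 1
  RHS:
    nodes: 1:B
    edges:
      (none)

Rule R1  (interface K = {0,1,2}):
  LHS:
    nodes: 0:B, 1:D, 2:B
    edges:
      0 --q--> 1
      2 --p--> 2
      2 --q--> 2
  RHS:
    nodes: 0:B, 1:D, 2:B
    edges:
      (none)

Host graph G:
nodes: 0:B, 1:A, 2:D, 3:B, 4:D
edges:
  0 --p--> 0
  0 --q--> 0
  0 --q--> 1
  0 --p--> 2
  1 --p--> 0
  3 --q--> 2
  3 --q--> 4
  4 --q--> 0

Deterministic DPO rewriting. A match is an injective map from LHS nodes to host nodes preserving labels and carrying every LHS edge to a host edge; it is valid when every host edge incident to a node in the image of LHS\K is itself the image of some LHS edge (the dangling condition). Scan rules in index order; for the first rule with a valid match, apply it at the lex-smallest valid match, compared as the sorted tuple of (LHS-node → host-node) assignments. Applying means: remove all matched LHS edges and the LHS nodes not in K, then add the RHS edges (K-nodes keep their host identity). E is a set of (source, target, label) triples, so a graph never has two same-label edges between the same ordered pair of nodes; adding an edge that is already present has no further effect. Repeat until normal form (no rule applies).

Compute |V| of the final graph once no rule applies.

initial: |V|=5 |E|=8  E = 0-p->0 0-q->0 0-q->1 0-p->2 1-p->0 3-q->2 3-q->4 4-q->0
step 1: apply R1 at {0↦3, 1↦2, 2↦0}  → |V|=5 |E|=5  E = 0-q->1 0-p->2 1-p->0 3-q->4 4-q->0
step 2: apply R0 at {0↦3, 1↦0, 2↦4}  → |V|=3 |E|=3  E = 0-q->1 0-p->2 1-p->0
normal form: no rule applies after step 2
NF nodes: {0:B, 1:A, 2:D}

Answer: 3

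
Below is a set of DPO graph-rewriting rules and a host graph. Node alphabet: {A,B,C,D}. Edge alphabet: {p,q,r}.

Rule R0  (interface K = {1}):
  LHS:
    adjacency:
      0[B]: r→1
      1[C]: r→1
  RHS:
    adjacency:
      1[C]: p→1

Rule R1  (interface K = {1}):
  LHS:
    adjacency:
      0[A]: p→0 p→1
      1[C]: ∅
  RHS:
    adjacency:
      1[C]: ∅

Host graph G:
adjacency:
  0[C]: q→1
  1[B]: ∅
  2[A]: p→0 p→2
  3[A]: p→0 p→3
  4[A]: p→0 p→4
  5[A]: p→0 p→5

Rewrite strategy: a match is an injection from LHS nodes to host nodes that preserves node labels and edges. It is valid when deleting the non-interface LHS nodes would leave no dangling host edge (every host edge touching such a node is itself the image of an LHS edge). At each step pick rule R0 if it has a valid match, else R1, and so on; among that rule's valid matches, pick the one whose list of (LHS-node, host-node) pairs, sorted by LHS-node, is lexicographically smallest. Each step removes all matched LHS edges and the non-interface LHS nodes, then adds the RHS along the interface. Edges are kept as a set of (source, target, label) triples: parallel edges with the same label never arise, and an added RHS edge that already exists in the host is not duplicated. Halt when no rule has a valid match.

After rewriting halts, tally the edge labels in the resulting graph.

Answer: q:1

Derivation:
initial: |V|=6 |E|=9  E = 0-q->1 2-p->0 2-p->2 3-p->0 3-p->3 4-p->0 4-p->4 5-p->0 5-p->5
step 1: apply R1 at {0↦2, 1↦0}  → |V|=5 |E|=7  E = 0-q->1 3-p->0 3-p->3 4-p->0 4-p->4 5-p->0 5-p->5
step 2: apply R1 at {0↦3, 1↦0}  → |V|=4 |E|=5  E = 0-q->1 4-p->0 4-p->4 5-p->0 5-p->5
step 3: apply R1 at {0↦4, 1↦0}  → |V|=3 |E|=3  E = 0-q->1 5-p->0 5-p->5
step 4: apply R1 at {0↦5, 1↦0}  → |V|=2 |E|=1  E = 0-q->1
halt: no rule applies after step 4
NF edges: [(0, 1, 'q')]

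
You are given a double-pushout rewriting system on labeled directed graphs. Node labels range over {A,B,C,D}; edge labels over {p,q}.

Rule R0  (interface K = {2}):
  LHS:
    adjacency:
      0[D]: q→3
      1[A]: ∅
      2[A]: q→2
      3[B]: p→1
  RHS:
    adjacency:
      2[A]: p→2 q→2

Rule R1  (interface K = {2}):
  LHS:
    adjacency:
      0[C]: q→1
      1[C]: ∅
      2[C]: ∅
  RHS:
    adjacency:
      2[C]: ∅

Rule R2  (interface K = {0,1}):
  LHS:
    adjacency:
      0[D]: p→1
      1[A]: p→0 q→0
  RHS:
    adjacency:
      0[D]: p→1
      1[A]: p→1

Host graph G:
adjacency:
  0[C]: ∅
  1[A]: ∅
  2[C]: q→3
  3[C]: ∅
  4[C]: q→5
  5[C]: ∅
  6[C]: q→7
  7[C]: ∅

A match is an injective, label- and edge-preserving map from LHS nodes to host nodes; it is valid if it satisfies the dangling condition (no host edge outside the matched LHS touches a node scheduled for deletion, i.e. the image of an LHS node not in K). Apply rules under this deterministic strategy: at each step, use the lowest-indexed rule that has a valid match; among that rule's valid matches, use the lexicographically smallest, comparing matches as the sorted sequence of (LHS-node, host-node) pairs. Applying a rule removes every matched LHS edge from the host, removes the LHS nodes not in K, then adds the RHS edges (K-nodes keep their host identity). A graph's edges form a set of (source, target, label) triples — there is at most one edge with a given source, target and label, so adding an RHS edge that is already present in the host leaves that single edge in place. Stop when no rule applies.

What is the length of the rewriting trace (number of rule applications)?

Answer: 3

Rewrite trace:
[0] host  ⇒  8 nodes, 3 edges  {2-q->3 4-q->5 6-q->7}
[1] R1 @ {0↦2, 1↦3, 2↦0}  ⇒  6 nodes, 2 edges  {4-q->5 6-q->7}
[2] R1 @ {0↦4, 1↦5, 2↦0}  ⇒  4 nodes, 1 edges  {6-q->7}
[3] R1 @ {0↦6, 1↦7, 2↦0}  ⇒  2 nodes, 0 edges  {∅}
normal form: no rule applies after step 3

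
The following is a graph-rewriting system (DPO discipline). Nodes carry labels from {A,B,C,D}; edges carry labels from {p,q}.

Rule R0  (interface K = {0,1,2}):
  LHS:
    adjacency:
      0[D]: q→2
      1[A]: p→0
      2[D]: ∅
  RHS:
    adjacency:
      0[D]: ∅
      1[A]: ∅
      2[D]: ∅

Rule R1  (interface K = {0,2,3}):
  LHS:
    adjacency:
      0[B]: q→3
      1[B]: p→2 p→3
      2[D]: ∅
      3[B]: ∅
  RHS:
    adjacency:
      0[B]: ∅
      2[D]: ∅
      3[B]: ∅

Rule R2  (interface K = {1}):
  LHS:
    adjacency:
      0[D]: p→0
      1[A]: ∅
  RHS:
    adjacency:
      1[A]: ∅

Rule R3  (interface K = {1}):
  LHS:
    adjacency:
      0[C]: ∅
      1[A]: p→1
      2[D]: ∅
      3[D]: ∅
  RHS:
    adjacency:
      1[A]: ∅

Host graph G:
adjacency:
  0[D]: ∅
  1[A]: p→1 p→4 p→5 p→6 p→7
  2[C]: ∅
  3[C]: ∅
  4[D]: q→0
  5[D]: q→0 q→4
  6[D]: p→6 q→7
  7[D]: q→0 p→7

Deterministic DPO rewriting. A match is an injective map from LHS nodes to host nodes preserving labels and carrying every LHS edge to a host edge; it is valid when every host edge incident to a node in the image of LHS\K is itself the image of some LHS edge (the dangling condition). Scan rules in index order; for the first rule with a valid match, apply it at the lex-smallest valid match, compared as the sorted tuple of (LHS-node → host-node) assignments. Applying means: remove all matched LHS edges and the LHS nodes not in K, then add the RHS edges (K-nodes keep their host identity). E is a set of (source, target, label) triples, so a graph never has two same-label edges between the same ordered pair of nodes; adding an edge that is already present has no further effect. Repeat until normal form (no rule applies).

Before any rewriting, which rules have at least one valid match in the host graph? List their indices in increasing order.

Answer: [R0]

Rewrite trace:
R0: 5 valid matches — {0↦4, 1↦1, 2↦0}, {0↦5, 1↦1, 2↦0}, {0↦5, 1↦1, 2↦4} (+2 more)
R1: no valid match — LHS pattern not found
R2: no valid match — 2 raw matches, all fail dangling condition
R3: no valid match — 40 raw matches, all fail dangling condition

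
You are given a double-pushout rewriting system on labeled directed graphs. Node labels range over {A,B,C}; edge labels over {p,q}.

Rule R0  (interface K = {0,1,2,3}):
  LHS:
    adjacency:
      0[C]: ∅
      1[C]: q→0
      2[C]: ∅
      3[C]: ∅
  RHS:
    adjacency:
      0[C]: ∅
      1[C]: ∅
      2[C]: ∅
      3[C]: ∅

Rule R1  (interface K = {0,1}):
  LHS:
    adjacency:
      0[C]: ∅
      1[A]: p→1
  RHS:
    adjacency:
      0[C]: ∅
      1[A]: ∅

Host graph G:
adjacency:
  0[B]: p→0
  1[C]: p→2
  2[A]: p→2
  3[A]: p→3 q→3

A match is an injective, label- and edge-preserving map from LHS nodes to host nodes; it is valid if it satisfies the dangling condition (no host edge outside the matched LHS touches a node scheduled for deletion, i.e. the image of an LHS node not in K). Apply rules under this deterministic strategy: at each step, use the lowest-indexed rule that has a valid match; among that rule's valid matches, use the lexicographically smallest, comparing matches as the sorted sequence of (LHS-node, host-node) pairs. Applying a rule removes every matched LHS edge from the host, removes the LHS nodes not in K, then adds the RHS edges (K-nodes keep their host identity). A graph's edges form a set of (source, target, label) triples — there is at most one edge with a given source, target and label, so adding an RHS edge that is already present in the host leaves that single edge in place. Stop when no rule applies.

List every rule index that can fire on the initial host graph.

R0: no valid match — LHS pattern not found
R1: 2 valid matches — {0↦1, 1↦2}, {0↦1, 1↦3}

Answer: [R1]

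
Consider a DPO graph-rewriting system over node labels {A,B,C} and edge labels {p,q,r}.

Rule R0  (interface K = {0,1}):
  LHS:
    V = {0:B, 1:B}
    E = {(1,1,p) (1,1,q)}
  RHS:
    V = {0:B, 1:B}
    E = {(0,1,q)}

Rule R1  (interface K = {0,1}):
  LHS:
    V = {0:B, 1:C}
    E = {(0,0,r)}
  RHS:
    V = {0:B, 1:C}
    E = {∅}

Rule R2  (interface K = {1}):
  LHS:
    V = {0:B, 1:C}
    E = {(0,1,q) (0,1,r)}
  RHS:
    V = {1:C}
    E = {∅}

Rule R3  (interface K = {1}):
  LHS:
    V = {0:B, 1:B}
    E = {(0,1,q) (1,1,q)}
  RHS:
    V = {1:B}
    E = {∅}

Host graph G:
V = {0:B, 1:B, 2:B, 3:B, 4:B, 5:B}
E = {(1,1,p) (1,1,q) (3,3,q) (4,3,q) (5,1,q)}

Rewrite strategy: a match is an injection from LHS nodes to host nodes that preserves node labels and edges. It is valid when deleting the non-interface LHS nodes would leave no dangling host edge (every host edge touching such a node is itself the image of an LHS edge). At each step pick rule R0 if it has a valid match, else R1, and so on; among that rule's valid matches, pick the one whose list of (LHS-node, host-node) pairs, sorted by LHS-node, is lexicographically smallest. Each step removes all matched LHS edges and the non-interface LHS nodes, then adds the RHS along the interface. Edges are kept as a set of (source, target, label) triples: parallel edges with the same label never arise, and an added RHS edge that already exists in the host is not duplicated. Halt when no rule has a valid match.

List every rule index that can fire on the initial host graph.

R0: 5 valid matches — {0↦0, 1↦1}, {0↦2, 1↦1}, {0↦3, 1↦1} (+2 more)
R1: no valid match — LHS pattern not found
R2: no valid match — LHS pattern not found
R3: 2 valid matches — {0↦4, 1↦3}, {0↦5, 1↦1}

Answer: [R0,R3]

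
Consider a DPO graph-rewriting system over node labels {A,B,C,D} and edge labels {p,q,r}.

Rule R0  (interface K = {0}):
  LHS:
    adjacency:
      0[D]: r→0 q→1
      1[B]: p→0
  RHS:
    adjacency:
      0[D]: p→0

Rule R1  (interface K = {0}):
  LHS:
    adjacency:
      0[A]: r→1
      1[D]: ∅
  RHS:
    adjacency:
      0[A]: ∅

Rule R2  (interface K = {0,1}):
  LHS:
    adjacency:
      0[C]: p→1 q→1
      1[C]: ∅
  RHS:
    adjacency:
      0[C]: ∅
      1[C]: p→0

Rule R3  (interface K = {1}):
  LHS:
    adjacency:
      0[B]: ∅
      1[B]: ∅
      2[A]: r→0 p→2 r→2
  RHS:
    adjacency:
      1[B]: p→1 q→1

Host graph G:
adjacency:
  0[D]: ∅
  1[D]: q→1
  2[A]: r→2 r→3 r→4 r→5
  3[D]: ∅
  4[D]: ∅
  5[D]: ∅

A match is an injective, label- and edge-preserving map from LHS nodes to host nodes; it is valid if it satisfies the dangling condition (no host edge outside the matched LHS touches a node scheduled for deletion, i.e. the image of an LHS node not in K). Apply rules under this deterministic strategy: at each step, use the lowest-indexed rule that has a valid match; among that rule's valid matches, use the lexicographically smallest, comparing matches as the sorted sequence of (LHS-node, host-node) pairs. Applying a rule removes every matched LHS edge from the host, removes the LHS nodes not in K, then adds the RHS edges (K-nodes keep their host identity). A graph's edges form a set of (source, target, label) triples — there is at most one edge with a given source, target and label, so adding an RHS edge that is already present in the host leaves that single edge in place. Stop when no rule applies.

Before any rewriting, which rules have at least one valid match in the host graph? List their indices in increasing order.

R0: no valid match — LHS pattern not found
R1: 3 valid matches — {0↦2, 1↦3}, {0↦2, 1↦4}, {0↦2, 1↦5}
R2: no valid match — LHS pattern not found
R3: no valid match — LHS pattern not found

Answer: [R1]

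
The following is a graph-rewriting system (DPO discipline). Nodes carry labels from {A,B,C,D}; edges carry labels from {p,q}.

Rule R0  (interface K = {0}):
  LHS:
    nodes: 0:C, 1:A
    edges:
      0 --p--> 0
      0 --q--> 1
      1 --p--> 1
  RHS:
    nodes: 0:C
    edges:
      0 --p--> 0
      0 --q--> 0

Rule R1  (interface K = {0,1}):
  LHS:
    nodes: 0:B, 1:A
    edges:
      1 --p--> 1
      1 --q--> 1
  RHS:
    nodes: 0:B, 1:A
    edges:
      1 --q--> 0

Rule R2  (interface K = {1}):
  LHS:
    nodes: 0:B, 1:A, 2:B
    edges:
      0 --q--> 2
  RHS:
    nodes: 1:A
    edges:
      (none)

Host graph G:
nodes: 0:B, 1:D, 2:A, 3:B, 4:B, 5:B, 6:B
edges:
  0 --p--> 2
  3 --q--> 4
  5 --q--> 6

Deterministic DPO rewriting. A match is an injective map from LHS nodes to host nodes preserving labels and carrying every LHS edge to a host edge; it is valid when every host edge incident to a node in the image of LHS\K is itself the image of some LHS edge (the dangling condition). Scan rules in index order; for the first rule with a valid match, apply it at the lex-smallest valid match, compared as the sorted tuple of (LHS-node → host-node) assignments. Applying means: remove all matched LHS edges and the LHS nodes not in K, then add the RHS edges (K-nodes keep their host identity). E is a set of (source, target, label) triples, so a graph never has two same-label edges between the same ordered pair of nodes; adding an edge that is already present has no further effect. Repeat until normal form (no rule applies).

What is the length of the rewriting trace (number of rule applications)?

Answer: 2

Steps:
[0] host  ⇒  7 nodes, 3 edges  {0-p->2 3-q->4 5-q->6}
[1] R2 @ {0↦3, 1↦2, 2↦4}  ⇒  5 nodes, 2 edges  {0-p->2 5-q->6}
[2] R2 @ {0↦5, 1↦2, 2↦6}  ⇒  3 nodes, 1 edges  {0-p->2}
normal form: no rule applies after step 2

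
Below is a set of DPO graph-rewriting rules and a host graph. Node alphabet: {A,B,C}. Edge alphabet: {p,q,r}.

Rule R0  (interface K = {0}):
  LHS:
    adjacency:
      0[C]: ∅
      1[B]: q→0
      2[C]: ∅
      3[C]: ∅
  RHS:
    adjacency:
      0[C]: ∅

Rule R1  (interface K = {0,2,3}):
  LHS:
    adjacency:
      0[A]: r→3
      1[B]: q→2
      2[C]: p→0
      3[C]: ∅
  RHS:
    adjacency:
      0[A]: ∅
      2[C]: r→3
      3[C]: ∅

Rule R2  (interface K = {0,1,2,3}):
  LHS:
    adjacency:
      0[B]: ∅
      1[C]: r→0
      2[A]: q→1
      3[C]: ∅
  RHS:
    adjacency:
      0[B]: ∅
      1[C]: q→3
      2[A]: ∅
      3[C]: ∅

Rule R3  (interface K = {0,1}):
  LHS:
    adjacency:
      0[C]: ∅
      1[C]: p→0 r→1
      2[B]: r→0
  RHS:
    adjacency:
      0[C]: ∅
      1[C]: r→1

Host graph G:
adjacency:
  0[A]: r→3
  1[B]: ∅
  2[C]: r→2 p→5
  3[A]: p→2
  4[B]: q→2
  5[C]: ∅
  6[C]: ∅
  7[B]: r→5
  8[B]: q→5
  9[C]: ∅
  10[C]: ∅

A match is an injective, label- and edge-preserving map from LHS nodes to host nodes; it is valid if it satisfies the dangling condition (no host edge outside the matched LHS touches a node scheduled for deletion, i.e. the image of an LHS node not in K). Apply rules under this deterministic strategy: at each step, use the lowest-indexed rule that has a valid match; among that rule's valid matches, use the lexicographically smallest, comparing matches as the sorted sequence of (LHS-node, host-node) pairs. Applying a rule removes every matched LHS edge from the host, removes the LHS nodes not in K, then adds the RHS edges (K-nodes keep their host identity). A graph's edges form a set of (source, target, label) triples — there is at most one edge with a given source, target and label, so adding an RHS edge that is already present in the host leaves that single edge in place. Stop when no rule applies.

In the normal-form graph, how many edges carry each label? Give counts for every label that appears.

start.  V:11 E:7  edges: 0-r->3 2-r->2 2-p->5 3-p->2 4-q->2 7-r->5 8-q->5
1. fire R0 via {0↦2, 1↦4, 2↦6, 3↦9}  →  V:8 E:6  edges: 0-r->3 2-r->2 2-p->5 3-p->2 7-r->5 8-q->5
2. fire R3 via {0↦5, 1↦2, 2↦7}  →  V:7 E:4  edges: 0-r->3 2-r->2 3-p->2 8-q->5
final graph: no rule applies after step 2
NF edges: [(0, 3, 'r'), (2, 2, 'r'), (3, 2, 'p'), (8, 5, 'q')]

Answer: p:1 q:1 r:2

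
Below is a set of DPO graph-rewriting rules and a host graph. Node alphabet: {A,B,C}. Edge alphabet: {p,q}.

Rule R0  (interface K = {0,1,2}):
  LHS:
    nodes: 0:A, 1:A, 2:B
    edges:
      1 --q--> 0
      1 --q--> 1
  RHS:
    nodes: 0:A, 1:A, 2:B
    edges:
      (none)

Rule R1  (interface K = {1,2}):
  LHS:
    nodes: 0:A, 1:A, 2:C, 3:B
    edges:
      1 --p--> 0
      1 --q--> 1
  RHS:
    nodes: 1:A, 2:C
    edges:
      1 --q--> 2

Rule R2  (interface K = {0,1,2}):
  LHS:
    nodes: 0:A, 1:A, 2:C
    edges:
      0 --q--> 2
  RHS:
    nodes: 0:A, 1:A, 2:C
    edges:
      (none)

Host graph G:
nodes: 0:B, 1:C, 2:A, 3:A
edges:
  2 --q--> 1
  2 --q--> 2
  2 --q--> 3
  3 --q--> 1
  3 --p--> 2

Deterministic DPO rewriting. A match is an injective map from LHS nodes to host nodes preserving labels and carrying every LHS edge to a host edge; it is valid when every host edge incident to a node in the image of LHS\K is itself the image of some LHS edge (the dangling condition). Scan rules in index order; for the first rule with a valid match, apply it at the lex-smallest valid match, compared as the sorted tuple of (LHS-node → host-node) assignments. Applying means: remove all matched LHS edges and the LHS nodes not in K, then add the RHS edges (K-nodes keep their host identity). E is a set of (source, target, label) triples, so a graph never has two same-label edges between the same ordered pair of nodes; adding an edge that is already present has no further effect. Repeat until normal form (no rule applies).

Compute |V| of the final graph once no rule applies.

Answer: 4

Steps:
initial: |V|=4 |E|=5  E = 2-q->1 2-q->2 2-q->3 3-q->1 3-p->2
step 1: apply R0 at {0↦3, 1↦2, 2↦0}  → |V|=4 |E|=3  E = 2-q->1 3-q->1 3-p->2
step 2: apply R2 at {0↦2, 1↦3, 2↦1}  → |V|=4 |E|=2  E = 3-q->1 3-p->2
step 3: apply R2 at {0↦3, 1↦2, 2↦1}  → |V|=4 |E|=1  E = 3-p->2
normal form: no rule applies after step 3
NF nodes: {0:B, 1:C, 2:A, 3:A}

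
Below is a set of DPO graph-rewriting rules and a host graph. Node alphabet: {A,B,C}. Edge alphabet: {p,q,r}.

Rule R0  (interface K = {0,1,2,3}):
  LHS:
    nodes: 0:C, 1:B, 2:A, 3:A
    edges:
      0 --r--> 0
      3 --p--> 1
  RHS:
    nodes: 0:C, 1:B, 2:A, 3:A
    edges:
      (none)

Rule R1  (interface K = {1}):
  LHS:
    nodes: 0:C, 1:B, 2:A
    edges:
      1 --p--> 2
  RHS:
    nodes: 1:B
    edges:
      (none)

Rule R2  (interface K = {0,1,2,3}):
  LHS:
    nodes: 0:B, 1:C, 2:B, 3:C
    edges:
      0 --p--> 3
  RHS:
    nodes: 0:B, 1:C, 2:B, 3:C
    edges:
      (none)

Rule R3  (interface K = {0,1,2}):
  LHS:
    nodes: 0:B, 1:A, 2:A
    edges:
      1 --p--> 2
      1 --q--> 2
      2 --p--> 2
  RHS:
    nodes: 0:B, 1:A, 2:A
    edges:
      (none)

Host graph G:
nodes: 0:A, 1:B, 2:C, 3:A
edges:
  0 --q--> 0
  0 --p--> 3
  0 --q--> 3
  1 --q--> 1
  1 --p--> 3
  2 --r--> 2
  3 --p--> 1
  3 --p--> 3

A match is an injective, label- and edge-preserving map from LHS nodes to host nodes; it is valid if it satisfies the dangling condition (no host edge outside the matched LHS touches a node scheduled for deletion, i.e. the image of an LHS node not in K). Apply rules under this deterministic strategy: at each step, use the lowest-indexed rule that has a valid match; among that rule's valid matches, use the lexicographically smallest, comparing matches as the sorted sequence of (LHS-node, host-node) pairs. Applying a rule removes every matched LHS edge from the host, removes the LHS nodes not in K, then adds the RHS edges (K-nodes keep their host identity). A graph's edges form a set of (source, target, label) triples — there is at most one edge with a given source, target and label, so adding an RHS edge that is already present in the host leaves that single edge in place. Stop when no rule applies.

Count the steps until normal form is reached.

initial: |V|=4 |E|=8  E = 0-q->0 0-p->3 0-q->3 1-q->1 1-p->3 2-r->2 3-p->1 3-p->3
step 1: apply R0 at {0↦2, 1↦1, 2↦0, 3↦3}  → |V|=4 |E|=6  E = 0-q->0 0-p->3 0-q->3 1-q->1 1-p->3 3-p->3
step 2: apply R3 at {0↦1, 1↦0, 2↦3}  → |V|=4 |E|=3  E = 0-q->0 1-q->1 1-p->3
step 3: apply R1 at {0↦2, 1↦1, 2↦3}  → |V|=2 |E|=2  E = 0-q->0 1-q->1
halt: no rule applies after step 3

Answer: 3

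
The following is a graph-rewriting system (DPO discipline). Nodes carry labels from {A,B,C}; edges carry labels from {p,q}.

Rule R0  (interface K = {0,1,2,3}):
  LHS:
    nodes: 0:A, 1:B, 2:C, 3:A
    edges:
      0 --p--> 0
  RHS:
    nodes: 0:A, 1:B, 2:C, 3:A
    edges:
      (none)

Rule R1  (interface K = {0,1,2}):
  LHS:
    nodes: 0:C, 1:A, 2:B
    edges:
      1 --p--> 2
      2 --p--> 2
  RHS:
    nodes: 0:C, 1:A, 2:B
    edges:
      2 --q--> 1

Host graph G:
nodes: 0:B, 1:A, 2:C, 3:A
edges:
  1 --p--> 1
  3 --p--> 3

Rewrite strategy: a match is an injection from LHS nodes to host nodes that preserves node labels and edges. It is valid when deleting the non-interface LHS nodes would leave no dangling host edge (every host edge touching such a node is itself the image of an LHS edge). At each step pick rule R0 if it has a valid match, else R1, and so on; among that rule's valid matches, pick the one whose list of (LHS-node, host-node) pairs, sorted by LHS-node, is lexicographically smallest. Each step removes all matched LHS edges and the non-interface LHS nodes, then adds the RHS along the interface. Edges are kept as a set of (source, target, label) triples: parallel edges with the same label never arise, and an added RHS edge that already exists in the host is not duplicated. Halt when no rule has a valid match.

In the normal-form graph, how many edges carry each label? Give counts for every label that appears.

start.  V:4 E:2  edges: 1-p->1 3-p->3
1. fire R0 via {0↦1, 1↦0, 2↦2, 3↦3}  →  V:4 E:1  edges: 3-p->3
2. fire R0 via {0↦3, 1↦0, 2↦2, 3↦1}  →  V:4 E:0  edges: ∅
halt: no rule applies after step 2
NF edges: []

Answer: (no edges)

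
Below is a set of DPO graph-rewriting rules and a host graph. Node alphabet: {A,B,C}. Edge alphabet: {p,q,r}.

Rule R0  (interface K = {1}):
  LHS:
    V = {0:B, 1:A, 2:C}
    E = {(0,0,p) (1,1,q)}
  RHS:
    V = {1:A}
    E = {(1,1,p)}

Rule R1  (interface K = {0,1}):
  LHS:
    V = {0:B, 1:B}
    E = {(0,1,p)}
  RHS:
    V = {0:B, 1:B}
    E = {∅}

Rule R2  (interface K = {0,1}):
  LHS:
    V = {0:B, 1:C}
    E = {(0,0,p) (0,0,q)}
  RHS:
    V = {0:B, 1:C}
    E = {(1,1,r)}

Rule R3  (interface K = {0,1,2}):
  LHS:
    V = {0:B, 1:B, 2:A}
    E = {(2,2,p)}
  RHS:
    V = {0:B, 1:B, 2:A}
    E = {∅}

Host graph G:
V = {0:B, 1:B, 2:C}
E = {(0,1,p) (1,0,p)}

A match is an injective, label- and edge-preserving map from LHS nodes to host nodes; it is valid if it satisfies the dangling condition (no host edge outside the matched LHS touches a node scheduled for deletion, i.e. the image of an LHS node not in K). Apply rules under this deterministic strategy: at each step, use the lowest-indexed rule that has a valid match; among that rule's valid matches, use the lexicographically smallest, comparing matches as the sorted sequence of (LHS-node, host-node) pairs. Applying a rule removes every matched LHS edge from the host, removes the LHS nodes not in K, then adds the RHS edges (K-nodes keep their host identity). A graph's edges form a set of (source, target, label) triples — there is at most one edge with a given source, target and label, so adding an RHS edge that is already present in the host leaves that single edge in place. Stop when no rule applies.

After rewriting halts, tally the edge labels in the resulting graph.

start.  V:3 E:2  edges: 0-p->1 1-p->0
1. fire R1 via {0↦0, 1↦1}  →  V:3 E:1  edges: 1-p->0
2. fire R1 via {0↦1, 1↦0}  →  V:3 E:0  edges: ∅
final graph: no rule applies after step 2
NF edges: []

Answer: (no edges)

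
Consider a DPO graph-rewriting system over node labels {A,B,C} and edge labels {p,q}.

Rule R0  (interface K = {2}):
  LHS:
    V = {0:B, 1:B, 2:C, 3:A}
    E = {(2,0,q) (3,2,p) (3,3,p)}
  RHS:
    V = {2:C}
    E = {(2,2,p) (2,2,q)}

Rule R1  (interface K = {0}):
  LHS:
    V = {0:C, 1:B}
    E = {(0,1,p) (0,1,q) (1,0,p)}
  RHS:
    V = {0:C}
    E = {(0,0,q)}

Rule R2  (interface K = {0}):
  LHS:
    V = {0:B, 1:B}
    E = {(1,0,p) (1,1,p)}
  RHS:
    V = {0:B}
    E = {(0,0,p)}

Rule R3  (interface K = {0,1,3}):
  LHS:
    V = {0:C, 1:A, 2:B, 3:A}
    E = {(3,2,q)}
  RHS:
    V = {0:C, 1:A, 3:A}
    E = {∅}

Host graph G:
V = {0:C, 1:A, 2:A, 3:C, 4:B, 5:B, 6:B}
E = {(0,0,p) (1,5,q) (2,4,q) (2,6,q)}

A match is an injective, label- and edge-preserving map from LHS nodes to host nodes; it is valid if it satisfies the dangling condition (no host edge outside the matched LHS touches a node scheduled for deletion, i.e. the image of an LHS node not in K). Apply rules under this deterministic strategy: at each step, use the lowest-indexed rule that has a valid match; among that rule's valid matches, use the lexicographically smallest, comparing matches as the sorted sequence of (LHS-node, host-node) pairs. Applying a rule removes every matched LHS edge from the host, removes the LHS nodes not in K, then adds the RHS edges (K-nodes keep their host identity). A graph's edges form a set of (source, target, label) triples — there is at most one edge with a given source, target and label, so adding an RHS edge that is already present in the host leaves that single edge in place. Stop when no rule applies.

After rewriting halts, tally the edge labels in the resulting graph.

initial: |V|=7 |E|=4  E = 0-p->0 1-q->5 2-q->4 2-q->6
step 1: apply R3 at {0↦0, 1↦1, 2↦4, 3↦2}  → |V|=6 |E|=3  E = 0-p->0 1-q->5 2-q->6
step 2: apply R3 at {0↦0, 1↦1, 2↦6, 3↦2}  → |V|=5 |E|=2  E = 0-p->0 1-q->5
step 3: apply R3 at {0↦0, 1↦2, 2↦5, 3↦1}  → |V|=4 |E|=1  E = 0-p->0
normal form: no rule applies after step 3
NF edges: [(0, 0, 'p')]

Answer: p:1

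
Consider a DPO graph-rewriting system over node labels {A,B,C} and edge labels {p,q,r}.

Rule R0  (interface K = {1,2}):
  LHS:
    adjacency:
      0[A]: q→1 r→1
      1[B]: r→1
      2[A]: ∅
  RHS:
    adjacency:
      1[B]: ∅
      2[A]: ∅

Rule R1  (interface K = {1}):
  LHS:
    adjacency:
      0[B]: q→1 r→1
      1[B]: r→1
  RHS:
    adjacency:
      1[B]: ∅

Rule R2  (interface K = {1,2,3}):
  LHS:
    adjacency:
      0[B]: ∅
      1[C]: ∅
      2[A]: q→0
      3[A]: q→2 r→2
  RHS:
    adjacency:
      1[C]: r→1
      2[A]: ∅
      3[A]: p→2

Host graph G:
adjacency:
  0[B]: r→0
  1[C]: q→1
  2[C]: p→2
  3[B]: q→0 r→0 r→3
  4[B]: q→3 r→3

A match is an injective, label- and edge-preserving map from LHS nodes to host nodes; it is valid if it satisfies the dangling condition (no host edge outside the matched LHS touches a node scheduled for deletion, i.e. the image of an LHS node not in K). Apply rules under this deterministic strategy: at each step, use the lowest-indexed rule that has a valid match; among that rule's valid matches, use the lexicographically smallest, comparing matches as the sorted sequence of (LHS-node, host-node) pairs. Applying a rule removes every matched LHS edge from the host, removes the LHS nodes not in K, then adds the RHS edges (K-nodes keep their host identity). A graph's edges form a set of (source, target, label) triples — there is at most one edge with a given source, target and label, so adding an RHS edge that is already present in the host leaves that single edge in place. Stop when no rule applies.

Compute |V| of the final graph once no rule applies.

[0] host  ⇒  5 nodes, 8 edges  {0-r->0 1-q->1 2-p->2 3-q->0 3-r->0 3-r->3 4-q->3 4-r->3}
[1] R1 @ {0↦4, 1↦3}  ⇒  4 nodes, 5 edges  {0-r->0 1-q->1 2-p->2 3-q->0 3-r->0}
[2] R1 @ {0↦3, 1↦0}  ⇒  3 nodes, 2 edges  {1-q->1 2-p->2}
final graph: no rule applies after step 2
NF nodes: {0:B, 1:C, 2:C}

Answer: 3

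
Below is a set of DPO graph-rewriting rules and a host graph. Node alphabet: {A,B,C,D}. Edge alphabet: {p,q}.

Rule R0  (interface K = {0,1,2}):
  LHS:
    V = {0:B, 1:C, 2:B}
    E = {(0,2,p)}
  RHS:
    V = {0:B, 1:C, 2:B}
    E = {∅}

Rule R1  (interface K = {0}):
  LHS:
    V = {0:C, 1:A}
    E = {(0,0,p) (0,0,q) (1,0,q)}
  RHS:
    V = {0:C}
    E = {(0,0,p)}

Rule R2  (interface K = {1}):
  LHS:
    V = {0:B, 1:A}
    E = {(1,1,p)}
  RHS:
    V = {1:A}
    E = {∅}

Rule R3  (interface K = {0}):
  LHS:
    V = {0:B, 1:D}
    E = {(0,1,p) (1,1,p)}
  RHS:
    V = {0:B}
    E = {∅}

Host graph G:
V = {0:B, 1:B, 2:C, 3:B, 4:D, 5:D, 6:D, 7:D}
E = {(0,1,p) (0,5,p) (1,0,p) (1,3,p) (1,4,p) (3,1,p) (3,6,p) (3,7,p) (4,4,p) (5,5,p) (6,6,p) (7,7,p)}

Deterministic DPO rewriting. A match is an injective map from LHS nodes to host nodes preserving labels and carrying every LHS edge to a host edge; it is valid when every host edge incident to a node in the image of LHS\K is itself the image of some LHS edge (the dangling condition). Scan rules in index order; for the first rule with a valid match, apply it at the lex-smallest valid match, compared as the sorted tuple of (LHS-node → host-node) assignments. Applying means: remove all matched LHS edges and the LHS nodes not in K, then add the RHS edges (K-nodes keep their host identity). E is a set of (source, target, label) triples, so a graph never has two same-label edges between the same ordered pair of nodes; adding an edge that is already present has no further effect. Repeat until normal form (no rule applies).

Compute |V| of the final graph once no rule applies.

start.  V:8 E:12  edges: 0-p->1 0-p->5 1-p->0 1-p->3 1-p->4 3-p->1 3-p->6 3-p->7 4-p->4 5-p->5 6-p->6 7-p->7
1. fire R0 via {0↦0, 1↦2, 2↦1}  →  V:8 E:11  edges: 0-p->5 1-p->0 1-p->3 1-p->4 3-p->1 3-p->6 3-p->7 4-p->4 5-p->5 6-p->6 7-p->7
2. fire R0 via {0↦1, 1↦2, 2↦0}  →  V:8 E:10  edges: 0-p->5 1-p->3 1-p->4 3-p->1 3-p->6 3-p->7 4-p->4 5-p->5 6-p->6 7-p->7
3. fire R0 via {0↦1, 1↦2, 2↦3}  →  V:8 E:9  edges: 0-p->5 1-p->4 3-p->1 3-p->6 3-p->7 4-p->4 5-p->5 6-p->6 7-p->7
4. fire R0 via {0↦3, 1↦2, 2↦1}  →  V:8 E:8  edges: 0-p->5 1-p->4 3-p->6 3-p->7 4-p->4 5-p->5 6-p->6 7-p->7
5. fire R3 via {0↦0, 1↦5}  →  V:7 E:6  edges: 1-p->4 3-p->6 3-p->7 4-p->4 6-p->6 7-p->7
6. fire R3 via {0↦1, 1↦4}  →  V:6 E:4  edges: 3-p->6 3-p->7 6-p->6 7-p->7
7. fire R3 via {0↦3, 1↦6}  →  V:5 E:2  edges: 3-p->7 7-p->7
8. fire R3 via {0↦3, 1↦7}  →  V:4 E:0  edges: ∅
normal form: no rule applies after step 8
NF nodes: {0:B, 1:B, 2:C, 3:B}

Answer: 4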